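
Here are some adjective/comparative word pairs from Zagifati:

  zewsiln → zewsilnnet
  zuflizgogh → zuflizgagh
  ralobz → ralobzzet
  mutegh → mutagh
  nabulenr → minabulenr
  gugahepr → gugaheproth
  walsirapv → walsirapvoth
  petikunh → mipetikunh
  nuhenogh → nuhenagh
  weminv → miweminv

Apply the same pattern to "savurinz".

misavurinz

"savurinz" has second-to-last letter 'n'. The stems whose second-to-last letter is 'n' (nabulenr → minabulenr, petikunh → mipetikunh, weminv → miweminv) add the prefix mi-.
The other patterns: stems whose second-to-last letter is 'p' add -oth; stems whose second-to-last letter is 'g' change the last vowel to 'a'; stems whose second-to-last letter is 'b' or 'l' double the final consonant and add -et.
So savurinz → misavurinz.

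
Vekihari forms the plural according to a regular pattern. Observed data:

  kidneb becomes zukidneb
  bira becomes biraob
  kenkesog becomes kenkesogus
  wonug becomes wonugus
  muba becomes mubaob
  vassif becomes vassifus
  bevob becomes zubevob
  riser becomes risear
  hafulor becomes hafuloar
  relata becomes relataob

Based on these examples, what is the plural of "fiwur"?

riser and kidneb both have last vowel 'e' yet inflect differently (risear, zukidneb), so the last vowel is not what conditions the rule; the final letter is.
"fiwur" ends in -r. The stems ending in -r (riser → risear, hafulor → hafuloar) drop the final letter and add -ar.
So fiwur → fiwuar.

fiwuar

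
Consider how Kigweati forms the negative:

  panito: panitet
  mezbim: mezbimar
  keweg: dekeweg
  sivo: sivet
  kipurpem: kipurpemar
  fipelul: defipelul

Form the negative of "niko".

niket

kipurpem and keweg both have last vowel 'e' yet inflect differently (kipurpemar, dekeweg), so the last vowel is not what conditions the rule; the final letter is.
"niko" ends in -o. The stems ending in -o (panito → panitet, sivo → sivet) drop the final letter and add -et.
The other patterns: stems ending in -m add -ar; stems ending in -g or -l add the prefix de-.
So niko → niket.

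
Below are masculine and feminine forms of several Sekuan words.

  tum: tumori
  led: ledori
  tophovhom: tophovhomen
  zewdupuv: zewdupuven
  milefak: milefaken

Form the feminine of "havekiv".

"havekiv" has 3 vowels. The stems with 3 vowels (tophovhom → tophovhomen, zewdupuv → zewdupuven, milefak → milefaken) add -en.
The other pattern: stems with 1 vowel add -ori.
So havekiv → havekiven.

havekiven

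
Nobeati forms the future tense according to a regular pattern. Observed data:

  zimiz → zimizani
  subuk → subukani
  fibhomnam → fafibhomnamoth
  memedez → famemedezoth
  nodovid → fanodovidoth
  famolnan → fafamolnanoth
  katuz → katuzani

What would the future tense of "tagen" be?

tagenani

"tagen" has 2 vowels. The stems with 2 vowels (subuk → subukani, zimiz → zimizani, katuz → katuzani) add -ani.
So tagen → tagenani.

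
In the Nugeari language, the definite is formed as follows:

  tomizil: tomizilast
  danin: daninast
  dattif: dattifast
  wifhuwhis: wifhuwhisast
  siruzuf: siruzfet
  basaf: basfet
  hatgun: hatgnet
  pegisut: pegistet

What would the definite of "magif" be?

magifast

dattif and siruzuf both end in -f yet inflect differently (dattifast, siruzfet), so the final letter is not what conditions the rule; the last vowel is.
"magif" has last vowel 'i'. The stems whose last vowel is 'i' (tomizil → tomizilast, danin → daninast, dattif → dattifast) add -ast.
The other pattern: stems whose last vowel is 'a' or 'u' delete the last vowel and add -et.
So magif → magifast.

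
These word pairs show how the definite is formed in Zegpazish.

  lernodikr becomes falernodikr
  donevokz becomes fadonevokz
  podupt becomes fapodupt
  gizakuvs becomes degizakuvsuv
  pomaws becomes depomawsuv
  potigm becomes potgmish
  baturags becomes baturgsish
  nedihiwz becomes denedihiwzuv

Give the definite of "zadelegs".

pomaws and baturags both end in -s yet inflect differently (depomawsuv, baturgsish), so the final letter is not what conditions the rule; the second-to-last letter is.
"zadelegs" has second-to-last letter 'g'. The stems whose second-to-last letter is 'g' (baturags → baturgsish, potigm → potgmish) delete the last vowel and add -ish.
The other patterns: stems whose second-to-last letter is 'v' or 'w' add de- … -uv around the stem; stems whose second-to-last letter is 'k' or 'p' add the prefix fa-.
So zadelegs → zadelgsish.

zadelgsish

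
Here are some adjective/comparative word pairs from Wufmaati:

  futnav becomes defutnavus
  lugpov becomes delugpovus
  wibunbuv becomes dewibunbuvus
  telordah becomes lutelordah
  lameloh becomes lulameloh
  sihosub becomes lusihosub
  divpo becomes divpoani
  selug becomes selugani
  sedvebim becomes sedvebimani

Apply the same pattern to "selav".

deselavus

"selav" ends in -v. The stems ending in -v (futnav → defutnavus, lugpov → delugpovus, wibunbuv → dewibunbuvus) add de- … -us around the stem.
The other patterns: stems ending in -b or -h add the prefix lu-; stems ending in -g, -m or -o add -ani.
So selav → deselavus.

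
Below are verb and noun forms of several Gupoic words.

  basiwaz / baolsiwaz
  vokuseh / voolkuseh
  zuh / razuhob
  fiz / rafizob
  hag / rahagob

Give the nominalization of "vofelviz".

voolfelviz

vokuseh and zuh both end in -h yet inflect differently (voolkuseh, razuhob), so the final letter is not what conditions the rule; the number of vowels is.
"vofelviz" has 3 vowels. The stems with 3 vowels (basiwaz → baolsiwaz, vokuseh → voolkuseh) insert -ol- after the first vowel.
The other pattern: stems with 1 vowel add ra- … -ob around the stem.
So vofelviz → voolfelviz.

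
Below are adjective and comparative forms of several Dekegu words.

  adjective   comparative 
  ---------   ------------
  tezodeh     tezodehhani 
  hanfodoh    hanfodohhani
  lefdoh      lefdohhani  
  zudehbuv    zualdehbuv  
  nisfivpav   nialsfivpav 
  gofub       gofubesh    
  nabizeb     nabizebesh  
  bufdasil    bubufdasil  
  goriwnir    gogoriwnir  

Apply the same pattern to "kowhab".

kowhabesh

zudehbuv and gofub both have last vowel 'u' yet inflect differently (zualdehbuv, gofubesh), so the last vowel is not what conditions the rule; the final letter is.
"kowhab" ends in -b. The stems ending in -b (gofub → gofubesh, nabizeb → nabizebesh) add -esh.
So kowhab → kowhabesh.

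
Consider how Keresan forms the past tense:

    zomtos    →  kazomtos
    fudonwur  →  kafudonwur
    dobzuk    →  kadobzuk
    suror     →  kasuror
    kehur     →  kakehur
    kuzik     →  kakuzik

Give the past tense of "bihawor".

Every pair shown (zomtos → kazomtos, fudonwur → kafudonwur, dobzuk → kadobzuk, …) follows the same rule: add the prefix ka-.
So bihawor → kabihawor.

kabihawor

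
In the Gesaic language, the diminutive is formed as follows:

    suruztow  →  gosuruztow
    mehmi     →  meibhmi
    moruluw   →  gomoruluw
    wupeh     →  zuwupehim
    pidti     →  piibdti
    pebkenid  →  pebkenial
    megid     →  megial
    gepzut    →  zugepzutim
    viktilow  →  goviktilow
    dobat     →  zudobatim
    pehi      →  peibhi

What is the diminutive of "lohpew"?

pidti and megid both have last vowel 'i' yet inflect differently (piibdti, megial), so the last vowel is not what conditions the rule; the final letter is.
"lohpew" ends in -w. The stems ending in -w (viktilow → goviktilow, moruluw → gomoruluw, suruztow → gosuruztow) add the prefix go-.
The other patterns: stems ending in -i insert -ib- after the first vowel; stems ending in -d drop the final letter and add -al; stems ending in -h or -t add zu- … -im around the stem.
So lohpew → golohpew.

golohpew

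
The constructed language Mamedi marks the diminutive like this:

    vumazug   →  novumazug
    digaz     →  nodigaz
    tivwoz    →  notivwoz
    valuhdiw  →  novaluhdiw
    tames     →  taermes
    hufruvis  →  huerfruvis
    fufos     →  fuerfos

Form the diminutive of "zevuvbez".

hufruvis and valuhdiw both have last vowel 'i' yet inflect differently (huerfruvis, novaluhdiw), so the last vowel is not what conditions the rule; the final letter is.
"zevuvbez" ends in -z. The stems ending in -z (tivwoz → notivwoz, digaz → nodigaz) add the prefix no-.
So zevuvbez → nozevuvbez.

nozevuvbez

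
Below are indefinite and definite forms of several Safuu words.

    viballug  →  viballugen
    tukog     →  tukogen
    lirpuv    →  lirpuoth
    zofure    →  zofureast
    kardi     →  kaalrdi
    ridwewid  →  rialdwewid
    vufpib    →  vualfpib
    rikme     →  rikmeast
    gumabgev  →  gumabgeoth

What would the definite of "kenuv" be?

kenuoth

"kenuv" ends in -v. The stems ending in -v (lirpuv → lirpuoth, gumabgev → gumabgeoth) drop the final letter and add -oth.
So kenuv → kenuoth.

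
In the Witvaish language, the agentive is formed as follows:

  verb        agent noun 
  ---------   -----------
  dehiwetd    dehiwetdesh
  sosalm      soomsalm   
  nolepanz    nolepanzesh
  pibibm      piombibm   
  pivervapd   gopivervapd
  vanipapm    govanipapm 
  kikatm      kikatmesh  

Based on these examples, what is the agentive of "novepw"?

gonovepw

kikatm and vanipapm both end in -m yet inflect differently (kikatmesh, govanipapm), so the final letter is not what conditions the rule; the second-to-last letter is.
"novepw" has second-to-last letter 'p'. The stems whose second-to-last letter is 'p' (vanipapm → govanipapm, pivervapd → gopivervapd) add the prefix go-.
So novepw → gonovepw.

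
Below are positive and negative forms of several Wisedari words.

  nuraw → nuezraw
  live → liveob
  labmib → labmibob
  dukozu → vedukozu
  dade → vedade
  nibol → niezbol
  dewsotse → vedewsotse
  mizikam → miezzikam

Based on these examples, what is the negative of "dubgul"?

vedubgul

live and dade both end in -e yet inflect differently (liveob, vedade), so the final letter is not what conditions the rule; the first letter is.
"dubgul" begins with d-. The stems beginning with d- (dukozu → vedukozu, dade → vedade, dewsotse → vedewsotse) add the prefix ve-.
So dubgul → vedubgul.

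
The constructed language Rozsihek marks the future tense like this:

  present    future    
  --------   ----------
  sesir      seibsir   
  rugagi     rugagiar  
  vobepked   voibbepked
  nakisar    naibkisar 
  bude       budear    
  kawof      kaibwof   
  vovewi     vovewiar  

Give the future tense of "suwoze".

suwozear

rugagi and sesir both have last vowel 'i' yet inflect differently (rugagiar, seibsir), so the last vowel is not what conditions the rule; whether the stem ends in a vowel or a consonant is.
"suwoze" ends in a vowel. The stems ending in a vowel (rugagi → rugagiar, vovewi → vovewiar, bude → budear) add -ar.
So suwoze → suwozear.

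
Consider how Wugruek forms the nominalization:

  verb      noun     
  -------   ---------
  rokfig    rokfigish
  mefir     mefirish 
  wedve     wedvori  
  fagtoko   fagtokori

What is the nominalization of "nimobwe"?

"nimobwe" ends in a vowel. The stems ending in a vowel (wedve → wedvori, fagtoko → fagtokori) drop the final letter and add -ori.
The other pattern: stems ending in a consonant add -ish.
So nimobwe → nimobwori.

nimobwori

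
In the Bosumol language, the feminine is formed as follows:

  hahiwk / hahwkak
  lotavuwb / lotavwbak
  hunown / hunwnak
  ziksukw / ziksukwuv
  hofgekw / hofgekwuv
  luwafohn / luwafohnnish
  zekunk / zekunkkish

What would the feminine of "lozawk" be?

hunown and luwafohn both end in -n yet inflect differently (hunwnak, luwafohnnish), so the final letter is not what conditions the rule; the second-to-last letter is.
"lozawk" has second-to-last letter 'w'. The stems whose second-to-last letter is 'w' (hahiwk → hahwkak, lotavuwb → lotavwbak, hunown → hunwnak) delete the last vowel and add -ak.
So lozawk → lozwkak.

lozwkak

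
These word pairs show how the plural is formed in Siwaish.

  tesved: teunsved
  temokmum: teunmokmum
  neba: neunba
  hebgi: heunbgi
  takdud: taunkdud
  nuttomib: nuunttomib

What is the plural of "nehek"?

Every pair shown (tesved → teunsved, temokmum → teunmokmum, neba → neunba, …) follows the same rule: insert -un- after the first vowel.
So nehek → neunhek.

neunhek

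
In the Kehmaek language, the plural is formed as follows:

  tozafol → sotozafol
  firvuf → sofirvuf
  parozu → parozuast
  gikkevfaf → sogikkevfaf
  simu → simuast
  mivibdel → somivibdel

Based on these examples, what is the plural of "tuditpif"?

sotuditpif

simu and firvuf both have last vowel 'u' yet inflect differently (simuast, sofirvuf), so the last vowel is not what conditions the rule; whether the stem ends in a vowel or a consonant is.
"tuditpif" ends in a consonant. The stems ending in a consonant (firvuf → sofirvuf, tozafol → sotozafol, mivibdel → somivibdel) add the prefix so-.
The other pattern: stems ending in a vowel add -ast.
So tuditpif → sotuditpif.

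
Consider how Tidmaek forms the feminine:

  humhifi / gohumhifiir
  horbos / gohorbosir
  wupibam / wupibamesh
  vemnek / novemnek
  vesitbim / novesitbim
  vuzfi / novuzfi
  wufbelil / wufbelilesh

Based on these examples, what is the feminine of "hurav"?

gohuravir

wupibam and vesitbim both end in -m yet inflect differently (wupibamesh, novesitbim), so the final letter is not what conditions the rule; the first letter is.
"hurav" begins with h-. The stems beginning with h- (humhifi → gohumhifiir, horbos → gohorbosir) add go- … -ir around the stem.
The other patterns: stems beginning with w- add -esh; stems beginning with v- add the prefix no-.
So hurav → gohuravir.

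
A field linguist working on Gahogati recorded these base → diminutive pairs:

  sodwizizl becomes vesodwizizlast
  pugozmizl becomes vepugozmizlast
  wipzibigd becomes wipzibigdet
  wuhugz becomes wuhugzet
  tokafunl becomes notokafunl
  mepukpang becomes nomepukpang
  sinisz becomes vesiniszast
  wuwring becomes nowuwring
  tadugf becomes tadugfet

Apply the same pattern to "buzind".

nobuzind

"buzind" has second-to-last letter 'n'. The stems whose second-to-last letter is 'n' (mepukpang → nomepukpang, tokafunl → notokafunl, wuwring → nowuwring) add the prefix no-.
The other patterns: stems whose second-to-last letter is 'g' add -et; stems whose second-to-last letter is 's' or 'z' add ve- … -ast around the stem.
So buzind → nobuzind.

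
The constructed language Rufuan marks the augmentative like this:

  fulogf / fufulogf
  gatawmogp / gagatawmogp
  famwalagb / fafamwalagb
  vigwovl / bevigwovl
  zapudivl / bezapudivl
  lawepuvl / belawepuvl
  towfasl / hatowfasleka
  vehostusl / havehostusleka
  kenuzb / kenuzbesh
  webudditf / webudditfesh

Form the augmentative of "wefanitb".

wefanitbesh

vigwovl and towfasl both end in -l yet inflect differently (bevigwovl, hatowfasleka), so the final letter is not what conditions the rule; the second-to-last letter is.
"wefanitb" has second-to-last letter 't'. The one such stem in the data (webudditf → webudditfesh) adds -esh, so the same rule applies.
So wefanitb → wefanitbesh.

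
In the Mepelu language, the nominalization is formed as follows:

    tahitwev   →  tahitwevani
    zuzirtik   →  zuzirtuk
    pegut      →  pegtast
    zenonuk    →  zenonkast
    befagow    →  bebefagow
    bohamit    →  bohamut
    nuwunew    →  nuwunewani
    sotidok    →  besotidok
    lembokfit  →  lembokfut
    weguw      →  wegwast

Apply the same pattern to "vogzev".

vogzevani

"vogzev" has last vowel 'e'. The stems whose last vowel is 'e' (tahitwev → tahitwevani, nuwunew → nuwunewani) add -ani.
The other patterns: stems whose last vowel is 'u' delete the last vowel and add -ast; stems whose last vowel is 'i' change the last vowel to 'u'; stems whose last vowel is 'o' add the prefix be-.
So vogzev → vogzevani.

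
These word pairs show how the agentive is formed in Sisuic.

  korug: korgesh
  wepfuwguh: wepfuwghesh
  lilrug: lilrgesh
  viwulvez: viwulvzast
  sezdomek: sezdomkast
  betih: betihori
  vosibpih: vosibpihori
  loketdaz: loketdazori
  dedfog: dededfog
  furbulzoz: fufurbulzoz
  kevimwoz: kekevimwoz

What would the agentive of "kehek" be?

wepfuwguh and betih both end in -h yet inflect differently (wepfuwghesh, betihori), so the final letter is not what conditions the rule; the last vowel is.
"kehek" has last vowel 'e'. The stems whose last vowel is 'e' (viwulvez → viwulvzast, sezdomek → sezdomkast) delete the last vowel and add -ast.
The other patterns: stems whose last vowel is 'u' delete the last vowel and add -esh; stems whose last vowel is 'a' or 'i' add -ori; stems whose last vowel is 'o' repeat the first consonant+vowel as a prefix.
So kehek → kehkast.

kehkast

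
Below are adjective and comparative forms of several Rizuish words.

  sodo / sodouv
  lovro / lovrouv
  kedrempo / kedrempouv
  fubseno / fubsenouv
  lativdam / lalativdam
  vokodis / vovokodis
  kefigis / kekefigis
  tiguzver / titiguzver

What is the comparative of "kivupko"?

lovro and lativdam both begin with l- yet inflect differently (lovrouv, lalativdam), so the first letter is not what conditions the rule; the final letter is.
"kivupko" ends in -o. The stems ending in -o (sodo → sodouv, lovro → lovrouv, kedrempo → kedrempouv) add -uv.
So kivupko → kivupkouv.

kivupkouv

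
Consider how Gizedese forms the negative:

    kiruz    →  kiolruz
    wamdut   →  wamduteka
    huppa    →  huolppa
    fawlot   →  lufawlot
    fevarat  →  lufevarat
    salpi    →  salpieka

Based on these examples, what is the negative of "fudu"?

lufudu

fevarat and wamdut both end in -t yet inflect differently (lufevarat, wamduteka), so the final letter is not what conditions the rule; the first letter is.
"fudu" begins with f-. The stems beginning with f- (fevarat → lufevarat, fawlot → lufawlot) add the prefix lu-.
So fudu → lufudu.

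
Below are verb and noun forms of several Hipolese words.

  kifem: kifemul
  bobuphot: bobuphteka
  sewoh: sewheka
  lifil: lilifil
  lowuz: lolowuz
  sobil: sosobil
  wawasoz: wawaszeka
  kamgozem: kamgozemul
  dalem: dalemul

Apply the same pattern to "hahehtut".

"hahehtut" has last vowel 'u'. The one such stem in the data (lowuz → lolowuz) repeats the first consonant+vowel as a prefix (as do lifil, sobil), so the same rule applies.
So hahehtut → hahahehtut.

hahahehtut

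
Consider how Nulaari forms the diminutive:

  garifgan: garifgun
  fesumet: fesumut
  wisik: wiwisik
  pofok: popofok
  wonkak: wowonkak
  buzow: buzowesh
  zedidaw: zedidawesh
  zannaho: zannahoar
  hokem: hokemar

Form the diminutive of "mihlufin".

garifgan and wonkak both have last vowel 'a' yet inflect differently (garifgun, wowonkak), so the last vowel is not what conditions the rule; the final letter is.
"mihlufin" ends in -n. The one such stem in the data (garifgan → garifgun) changes the last vowel to 'u' (as does fesumet), so the same rule applies.
The other patterns: stems ending in -k repeat the first consonant+vowel as a prefix; stems ending in -w add -esh; stems ending in -m or -o add -ar.
So mihlufin → mihlufun.

mihlufun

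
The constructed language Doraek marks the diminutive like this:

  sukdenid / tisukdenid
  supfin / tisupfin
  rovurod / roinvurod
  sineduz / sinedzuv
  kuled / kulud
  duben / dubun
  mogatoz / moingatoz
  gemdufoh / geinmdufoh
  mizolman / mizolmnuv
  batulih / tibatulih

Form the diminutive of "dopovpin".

tidopovpin

"dopovpin" has last vowel 'i'. The stems whose last vowel is 'i' (supfin → tisupfin, batulih → tibatulih, sukdenid → tisukdenid) add the prefix ti-.
So dopovpin → tidopovpin.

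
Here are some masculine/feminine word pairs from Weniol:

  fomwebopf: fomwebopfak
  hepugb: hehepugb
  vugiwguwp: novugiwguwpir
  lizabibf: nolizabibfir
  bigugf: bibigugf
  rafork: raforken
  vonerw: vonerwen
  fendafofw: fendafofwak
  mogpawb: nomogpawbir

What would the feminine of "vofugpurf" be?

vofugpurfen

vonerw and fendafofw both end in -w yet inflect differently (vonerwen, fendafofwak), so the final letter is not what conditions the rule; the second-to-last letter is.
"vofugpurf" has second-to-last letter 'r'. The stems whose second-to-last letter is 'r' (rafork → raforken, vonerw → vonerwen) add -en.
So vofugpurf → vofugpurfen.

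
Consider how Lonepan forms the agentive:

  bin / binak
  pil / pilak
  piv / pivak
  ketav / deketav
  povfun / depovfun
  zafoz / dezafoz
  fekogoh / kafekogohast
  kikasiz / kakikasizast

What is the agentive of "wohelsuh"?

kawohelsuhast

piv and ketav both end in -v yet inflect differently (pivak, deketav), so the final letter is not what conditions the rule; the number of vowels is.
"wohelsuh" has 3 vowels. The stems with 3 vowels (fekogoh → kafekogohast, kikasiz → kakikasizast) add ka- … -ast around the stem.
The other patterns: stems with 1 vowel add -ak; stems with 2 vowels add the prefix de-.
So wohelsuh → kawohelsuhast.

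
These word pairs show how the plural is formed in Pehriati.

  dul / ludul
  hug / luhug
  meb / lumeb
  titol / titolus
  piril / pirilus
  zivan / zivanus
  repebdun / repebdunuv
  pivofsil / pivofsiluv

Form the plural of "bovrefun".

bovrefunuv

dul and titol both end in -l yet inflect differently (ludul, titolus), so the final letter is not what conditions the rule; the number of vowels is.
"bovrefun" has 3 vowels. The stems with 3 vowels (repebdun → repebdunuv, pivofsil → pivofsiluv) add -uv.
The other patterns: stems with 1 vowel add the prefix lu-; stems with 2 vowels add -us.
So bovrefun → bovrefunuv.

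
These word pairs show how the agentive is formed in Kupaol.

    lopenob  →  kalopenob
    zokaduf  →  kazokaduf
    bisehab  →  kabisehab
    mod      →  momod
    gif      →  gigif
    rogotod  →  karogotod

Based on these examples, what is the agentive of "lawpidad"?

"lawpidad" has 3 vowels. The stems with 3 vowels (bisehab → kabisehab, rogotod → karogotod, lopenob → kalopenob) add the prefix ka-.
So lawpidad → kalawpidad.

kalawpidad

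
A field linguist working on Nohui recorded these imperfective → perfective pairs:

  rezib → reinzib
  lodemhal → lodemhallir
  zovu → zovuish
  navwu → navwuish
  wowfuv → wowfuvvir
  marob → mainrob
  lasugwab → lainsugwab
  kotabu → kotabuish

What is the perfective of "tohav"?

tohavvir

lasugwab and lodemhal both have last vowel 'a' yet inflect differently (lainsugwab, lodemhallir), so the last vowel is not what conditions the rule; the final letter is.
"tohav" ends in -v. The one such stem in the data (wowfuv → wowfuvvir) doubles the final consonant and adds -ir (as does lodemhal), so the same rule applies.
The other patterns: stems ending in -u add -ish; stems ending in -b insert -in- after the first vowel.
So tohav → tohavvir.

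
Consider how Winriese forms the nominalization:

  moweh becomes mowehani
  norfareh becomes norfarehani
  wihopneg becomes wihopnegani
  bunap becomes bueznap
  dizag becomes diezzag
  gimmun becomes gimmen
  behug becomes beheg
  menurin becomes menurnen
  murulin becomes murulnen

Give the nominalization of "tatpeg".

tatpegani

wihopneg and dizag both end in -g yet inflect differently (wihopnegani, diezzag), so the final letter is not what conditions the rule; the last vowel is.
"tatpeg" has last vowel 'e'. The stems whose last vowel is 'e' (moweh → mowehani, norfareh → norfarehani, wihopneg → wihopnegani) add -ani.
So tatpeg → tatpegani.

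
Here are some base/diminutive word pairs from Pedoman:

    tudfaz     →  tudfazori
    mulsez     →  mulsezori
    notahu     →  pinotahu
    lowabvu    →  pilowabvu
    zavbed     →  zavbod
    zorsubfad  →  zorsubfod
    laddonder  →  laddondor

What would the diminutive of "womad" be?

womod

mulsez and zavbed both have last vowel 'e' yet inflect differently (mulsezori, zavbod), so the last vowel is not what conditions the rule; the final letter is.
"womad" ends in -d. The stems ending in -d (zavbed → zavbod, zorsubfad → zorsubfod) change the last vowel to 'o'.
The other patterns: stems ending in -z add -ori; stems ending in -u add the prefix pi-.
So womad → womod.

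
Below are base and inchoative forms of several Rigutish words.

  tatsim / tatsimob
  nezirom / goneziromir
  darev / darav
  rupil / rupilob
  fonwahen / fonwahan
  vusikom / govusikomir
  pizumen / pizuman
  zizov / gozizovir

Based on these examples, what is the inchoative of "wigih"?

tatsim and vusikom both end in -m yet inflect differently (tatsimob, govusikomir), so the final letter is not what conditions the rule; the last vowel is.
"wigih" has last vowel 'i'. The stems whose last vowel is 'i' (rupil → rupilob, tatsim → tatsimob) add -ob.
The other patterns: stems whose last vowel is 'e' change the last vowel to 'a'; stems whose last vowel is 'o' add go- … -ir around the stem.
So wigih → wigihob.

wigihob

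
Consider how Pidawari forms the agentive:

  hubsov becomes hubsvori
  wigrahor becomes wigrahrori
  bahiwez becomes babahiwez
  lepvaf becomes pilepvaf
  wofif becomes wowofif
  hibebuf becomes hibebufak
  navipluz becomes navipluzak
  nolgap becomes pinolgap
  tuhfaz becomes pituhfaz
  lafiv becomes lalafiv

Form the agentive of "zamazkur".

hibebuf and lepvaf both end in -f yet inflect differently (hibebufak, pilepvaf), so the final letter is not what conditions the rule; the last vowel is.
"zamazkur" has last vowel 'u'. The stems whose last vowel is 'u' (navipluz → navipluzak, hibebuf → hibebufak) add -ak.
The other patterns: stems whose last vowel is 'o' delete the last vowel and add -ori; stems whose last vowel is 'a' add the prefix pi-; stems whose last vowel is 'e' or 'i' repeat the first consonant+vowel as a prefix.
So zamazkur → zamazkurak.

zamazkurak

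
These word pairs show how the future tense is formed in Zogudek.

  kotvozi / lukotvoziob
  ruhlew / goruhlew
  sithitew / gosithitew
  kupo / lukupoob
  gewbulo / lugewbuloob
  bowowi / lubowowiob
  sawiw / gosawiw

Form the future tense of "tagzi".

lutagziob

"tagzi" ends in a vowel. The stems ending in a vowel (kotvozi → lukotvoziob, bowowi → lubowowiob, gewbulo → lugewbuloob) add lu- … -ob around the stem.
The other pattern: stems ending in a consonant add the prefix go-.
So tagzi → lutagziob.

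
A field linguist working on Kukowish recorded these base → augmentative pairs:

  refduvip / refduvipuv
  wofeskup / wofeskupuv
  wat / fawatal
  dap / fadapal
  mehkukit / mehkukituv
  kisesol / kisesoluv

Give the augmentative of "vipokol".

vipokoluv

refduvip and dap both end in -p yet inflect differently (refduvipuv, fadapal), so the final letter is not what conditions the rule; the number of vowels is.
"vipokol" has 3 vowels. The stems with 3 vowels (refduvip → refduvipuv, wofeskup → wofeskupuv, kisesol → kisesoluv) add -uv.
So vipokol → vipokoluv.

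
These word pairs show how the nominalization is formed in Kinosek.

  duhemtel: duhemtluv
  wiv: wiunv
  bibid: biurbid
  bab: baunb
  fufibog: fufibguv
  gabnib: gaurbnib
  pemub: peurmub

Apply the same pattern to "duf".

duunf

bab and gabnib both end in -b yet inflect differently (baunb, gaurbnib), so the final letter is not what conditions the rule; the number of vowels is.
"duf" has 1 vowel. The stems with 1 vowel (bab → baunb, wiv → wiunv) insert -un- after the first vowel.
So duf → duunf.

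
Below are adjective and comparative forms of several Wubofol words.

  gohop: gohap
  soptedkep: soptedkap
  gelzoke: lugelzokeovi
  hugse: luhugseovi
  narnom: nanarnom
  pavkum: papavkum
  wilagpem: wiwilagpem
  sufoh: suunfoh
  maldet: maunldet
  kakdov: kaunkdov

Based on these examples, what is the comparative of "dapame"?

soptedkep and gelzoke both have last vowel 'e' yet inflect differently (soptedkap, lugelzokeovi), so the last vowel is not what conditions the rule; the final letter is.
"dapame" ends in -e. The stems ending in -e (gelzoke → lugelzokeovi, hugse → luhugseovi) add lu- … -ovi around the stem.
The other patterns: stems ending in -p change the last vowel to 'a'; stems ending in -m repeat the first consonant+vowel as a prefix; stems ending in -h, -t or -v insert -un- after the first vowel.
So dapame → ludapameovi.

ludapameovi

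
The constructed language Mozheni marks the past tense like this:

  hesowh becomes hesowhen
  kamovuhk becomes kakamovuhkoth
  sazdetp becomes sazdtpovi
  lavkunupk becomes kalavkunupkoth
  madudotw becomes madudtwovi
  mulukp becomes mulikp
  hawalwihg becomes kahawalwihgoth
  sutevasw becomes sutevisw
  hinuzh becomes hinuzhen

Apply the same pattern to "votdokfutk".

votdokftkovi

sazdetp and mulukp both end in -p yet inflect differently (sazdtpovi, mulikp), so the final letter is not what conditions the rule; the second-to-last letter is.
"votdokfutk" has second-to-last letter 't'. The stems whose second-to-last letter is 't' (madudotw → madudtwovi, sazdetp → sazdtpovi) delete the last vowel and add -ovi.
The other patterns: stems whose second-to-last letter is 'h' or 'p' add ka- … -oth around the stem; stems whose second-to-last letter is 'w' or 'z' add -en; stems whose second-to-last letter is 'k' or 's' change the last vowel to 'i'.
So votdokfutk → votdokftkovi.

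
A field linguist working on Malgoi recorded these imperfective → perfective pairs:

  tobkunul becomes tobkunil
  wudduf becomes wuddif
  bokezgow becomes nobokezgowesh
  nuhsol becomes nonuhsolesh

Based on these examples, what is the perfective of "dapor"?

tobkunul and nuhsol both end in -l yet inflect differently (tobkunil, nonuhsolesh), so the final letter is not what conditions the rule; the last vowel is.
"dapor" has last vowel 'o'. The stems whose last vowel is 'o' (nuhsol → nonuhsolesh, bokezgow → nobokezgowesh) add no- … -esh around the stem.
The other pattern: stems whose last vowel is 'u' change the last vowel to 'i'.
So dapor → nodaporesh.

nodaporesh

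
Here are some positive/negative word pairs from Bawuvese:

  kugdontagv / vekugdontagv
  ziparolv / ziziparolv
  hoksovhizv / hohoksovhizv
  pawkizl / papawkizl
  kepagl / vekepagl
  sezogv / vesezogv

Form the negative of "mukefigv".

vemukefigv

kepagl and pawkizl both end in -l yet inflect differently (vekepagl, papawkizl), so the final letter is not what conditions the rule; the second-to-last letter is.
"mukefigv" has second-to-last letter 'g'. The stems whose second-to-last letter is 'g' (kepagl → vekepagl, sezogv → vesezogv, kugdontagv → vekugdontagv) add the prefix ve-.
The other pattern: stems whose second-to-last letter is 'l' or 'z' repeat the first consonant+vowel as a prefix.
So mukefigv → vemukefigv.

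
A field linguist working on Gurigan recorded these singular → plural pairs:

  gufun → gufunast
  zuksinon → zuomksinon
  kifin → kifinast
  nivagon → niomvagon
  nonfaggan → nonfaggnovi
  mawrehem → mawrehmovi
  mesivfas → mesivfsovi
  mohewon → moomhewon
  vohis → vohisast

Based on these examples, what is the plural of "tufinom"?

tuomfinom

nonfaggan and mohewon both end in -n yet inflect differently (nonfaggnovi, moomhewon), so the final letter is not what conditions the rule; the last vowel is.
"tufinom" has last vowel 'o'. The stems whose last vowel is 'o' (mohewon → moomhewon, nivagon → niomvagon, zuksinon → zuomksinon) insert -om- after the first vowel.
The other patterns: stems whose last vowel is 'a' or 'e' delete the last vowel and add -ovi; stems whose last vowel is 'i' or 'u' add -ast.
So tufinom → tuomfinom.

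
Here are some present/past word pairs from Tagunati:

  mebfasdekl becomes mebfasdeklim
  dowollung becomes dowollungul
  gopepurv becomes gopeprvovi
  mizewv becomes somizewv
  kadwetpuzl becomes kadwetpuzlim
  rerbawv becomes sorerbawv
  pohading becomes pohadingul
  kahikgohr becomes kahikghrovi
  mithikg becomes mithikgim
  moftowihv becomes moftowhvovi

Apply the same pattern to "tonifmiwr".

"tonifmiwr" has second-to-last letter 'w'. The stems whose second-to-last letter is 'w' (rerbawv → sorerbawv, mizewv → somizewv) add the prefix so-.
So tonifmiwr → sotonifmiwr.

sotonifmiwr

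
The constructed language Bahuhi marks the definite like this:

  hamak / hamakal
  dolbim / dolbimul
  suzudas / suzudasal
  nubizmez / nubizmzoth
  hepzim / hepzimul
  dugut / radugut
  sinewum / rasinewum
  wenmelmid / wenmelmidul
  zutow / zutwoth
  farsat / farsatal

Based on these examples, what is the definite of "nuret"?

farsat and dugut both end in -t yet inflect differently (farsatal, radugut), so the final letter is not what conditions the rule; the last vowel is.
"nuret" has last vowel 'e'. The one such stem in the data (nubizmez → nubizmzoth) deletes the last vowel and adds -oth (as does zutow), so the same rule applies.
So nuret → nurtoth.

nurtoth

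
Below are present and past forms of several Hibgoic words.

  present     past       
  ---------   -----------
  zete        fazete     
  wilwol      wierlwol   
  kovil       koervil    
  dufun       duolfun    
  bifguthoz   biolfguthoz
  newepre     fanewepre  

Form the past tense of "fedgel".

feerdgel

"fedgel" ends in -l. The stems ending in -l (kovil → koervil, wilwol → wierlwol) insert -er- after the first vowel.
So fedgel → feerdgel.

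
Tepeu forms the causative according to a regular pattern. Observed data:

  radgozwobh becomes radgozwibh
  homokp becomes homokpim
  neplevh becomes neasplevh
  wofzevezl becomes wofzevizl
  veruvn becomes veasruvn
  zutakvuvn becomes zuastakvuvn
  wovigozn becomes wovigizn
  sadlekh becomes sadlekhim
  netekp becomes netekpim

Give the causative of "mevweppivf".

neplevh and radgozwobh both end in -h yet inflect differently (neasplevh, radgozwibh), so the final letter is not what conditions the rule; the second-to-last letter is.
"mevweppivf" has second-to-last letter 'v'. The stems whose second-to-last letter is 'v' (neplevh → neasplevh, veruvn → veasruvn, zutakvuvn → zuastakvuvn) insert -as- after the first vowel.
So mevweppivf → measvweppivf.

measvweppivf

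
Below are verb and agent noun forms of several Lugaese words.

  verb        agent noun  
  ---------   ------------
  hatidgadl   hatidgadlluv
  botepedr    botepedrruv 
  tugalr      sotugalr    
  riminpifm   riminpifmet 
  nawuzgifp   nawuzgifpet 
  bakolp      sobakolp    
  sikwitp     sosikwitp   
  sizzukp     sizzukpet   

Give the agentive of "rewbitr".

botepedr and tugalr both end in -r yet inflect differently (botepedrruv, sotugalr), so the final letter is not what conditions the rule; the second-to-last letter is.
"rewbitr" has second-to-last letter 't'. The one such stem in the data (sikwitp → sosikwitp) adds the prefix so-, so the same rule applies.
So rewbitr → sorewbitr.

sorewbitr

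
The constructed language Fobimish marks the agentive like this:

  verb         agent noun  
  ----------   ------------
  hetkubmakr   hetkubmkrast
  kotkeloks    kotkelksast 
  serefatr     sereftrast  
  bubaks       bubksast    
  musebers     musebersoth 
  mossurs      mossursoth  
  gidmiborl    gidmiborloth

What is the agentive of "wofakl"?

wofklast

"wofakl" has second-to-last letter 'k'. The stems whose second-to-last letter is 'k' (hetkubmakr → hetkubmkrast, kotkeloks → kotkelksast, bubaks → bubksast) delete the last vowel and add -ast.
So wofakl → wofklast.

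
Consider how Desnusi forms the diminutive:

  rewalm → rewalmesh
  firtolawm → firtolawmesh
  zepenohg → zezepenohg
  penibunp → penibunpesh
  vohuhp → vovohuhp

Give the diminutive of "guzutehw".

vohuhp and penibunp both end in -p yet inflect differently (vovohuhp, penibunpesh), so the final letter is not what conditions the rule; the second-to-last letter is.
"guzutehw" has second-to-last letter 'h'. The stems whose second-to-last letter is 'h' (vohuhp → vovohuhp, zepenohg → zezepenohg) repeat the first consonant+vowel as a prefix.
So guzutehw → guguzutehw.

guguzutehw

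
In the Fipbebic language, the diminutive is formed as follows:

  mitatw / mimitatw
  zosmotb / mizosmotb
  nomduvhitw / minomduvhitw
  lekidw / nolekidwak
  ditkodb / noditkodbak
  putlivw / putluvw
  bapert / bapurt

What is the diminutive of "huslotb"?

mihuslotb

mitatw and lekidw both end in -w yet inflect differently (mimitatw, nolekidwak), so the final letter is not what conditions the rule; the second-to-last letter is.
"huslotb" has second-to-last letter 't'. The stems whose second-to-last letter is 't' (mitatw → mimitatw, zosmotb → mizosmotb, nomduvhitw → minomduvhitw) add the prefix mi-.
So huslotb → mihuslotb.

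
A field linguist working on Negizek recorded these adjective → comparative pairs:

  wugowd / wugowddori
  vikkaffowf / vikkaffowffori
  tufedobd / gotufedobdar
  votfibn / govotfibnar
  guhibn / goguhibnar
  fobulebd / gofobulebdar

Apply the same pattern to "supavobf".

gosupavobfar

"supavobf" has second-to-last letter 'b'. The stems whose second-to-last letter is 'b' (votfibn → govotfibnar, tufedobd → gotufedobdar, fobulebd → gofobulebdar) add go- … -ar around the stem.
So supavobf → gosupavobfar.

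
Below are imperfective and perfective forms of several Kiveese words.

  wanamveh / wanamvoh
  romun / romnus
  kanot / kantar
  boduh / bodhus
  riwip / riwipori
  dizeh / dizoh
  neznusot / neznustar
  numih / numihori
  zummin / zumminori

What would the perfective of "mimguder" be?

mimgudor

dizeh and boduh both end in -h yet inflect differently (dizoh, bodhus), so the final letter is not what conditions the rule; the last vowel is.
"mimguder" has last vowel 'e'. The stems whose last vowel is 'e' (dizeh → dizoh, wanamveh → wanamvoh) change the last vowel to 'o'.
The other patterns: stems whose last vowel is 'o' delete the last vowel and add -ar; stems whose last vowel is 'u' delete the last vowel and add -us; stems whose last vowel is 'i' add -ori.
So mimguder → mimgudor.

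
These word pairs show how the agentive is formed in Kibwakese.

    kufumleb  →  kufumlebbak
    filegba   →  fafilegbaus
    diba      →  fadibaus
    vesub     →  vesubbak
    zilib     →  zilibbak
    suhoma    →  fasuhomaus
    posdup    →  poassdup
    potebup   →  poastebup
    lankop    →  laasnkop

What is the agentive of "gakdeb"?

posdup and vesub both have last vowel 'u' yet inflect differently (poassdup, vesubbak), so the last vowel is not what conditions the rule; the final letter is.
"gakdeb" ends in -b. The stems ending in -b (vesub → vesubbak, zilib → zilibbak, kufumleb → kufumlebbak) double the final consonant and add -ak.
The other patterns: stems ending in -p insert -as- after the first vowel; stems ending in -a add fa- … -us around the stem.
So gakdeb → gakdebbak.

gakdebbak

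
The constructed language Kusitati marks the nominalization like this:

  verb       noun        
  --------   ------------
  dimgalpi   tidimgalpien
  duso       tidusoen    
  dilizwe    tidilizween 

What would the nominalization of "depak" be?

Every pair shown (dimgalpi → tidimgalpien, duso → tidusoen, dilizwe → tidilizween) follows the same rule: add ti- … -en around the stem.
So depak → tidepaken.

tidepaken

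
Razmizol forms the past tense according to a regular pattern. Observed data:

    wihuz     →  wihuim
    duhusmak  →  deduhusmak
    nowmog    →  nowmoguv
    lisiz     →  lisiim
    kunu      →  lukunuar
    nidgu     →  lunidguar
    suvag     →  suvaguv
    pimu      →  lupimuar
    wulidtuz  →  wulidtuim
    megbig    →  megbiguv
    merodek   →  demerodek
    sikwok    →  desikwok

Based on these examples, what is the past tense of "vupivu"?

luvupivuar

megbig and lisiz both have last vowel 'i' yet inflect differently (megbiguv, lisiim), so the last vowel is not what conditions the rule; the final letter is.
"vupivu" ends in -u. The stems ending in -u (nidgu → lunidguar, kunu → lukunuar, pimu → lupimuar) add lu- … -ar around the stem.
The other patterns: stems ending in -g add -uv; stems ending in -z drop the final letter and add -im; stems ending in -k add the prefix de-.
So vupivu → luvupivuar.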